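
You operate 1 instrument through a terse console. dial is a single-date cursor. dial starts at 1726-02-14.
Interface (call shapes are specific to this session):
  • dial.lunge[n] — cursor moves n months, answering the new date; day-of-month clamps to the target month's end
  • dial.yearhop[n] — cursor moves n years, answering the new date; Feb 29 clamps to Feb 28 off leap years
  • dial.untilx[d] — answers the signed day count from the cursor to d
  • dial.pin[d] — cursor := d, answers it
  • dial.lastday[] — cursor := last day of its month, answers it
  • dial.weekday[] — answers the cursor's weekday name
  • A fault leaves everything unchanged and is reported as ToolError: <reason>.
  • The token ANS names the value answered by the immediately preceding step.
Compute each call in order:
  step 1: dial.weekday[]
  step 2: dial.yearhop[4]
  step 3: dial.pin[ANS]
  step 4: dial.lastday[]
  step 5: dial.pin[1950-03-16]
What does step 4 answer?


Answer: 1730-02-28

Derivation:
CALL dial.weekday[]
RET  Thursday
CALL dial.yearhop[n=4]
RET  1730-02-14
CALL dial.pin[d=ANS]
RET  1730-02-14
CALL dial.lastday[]
RET  1730-02-28
CALL dial.pin[d=1950-03-16]
RET  1950-03-16


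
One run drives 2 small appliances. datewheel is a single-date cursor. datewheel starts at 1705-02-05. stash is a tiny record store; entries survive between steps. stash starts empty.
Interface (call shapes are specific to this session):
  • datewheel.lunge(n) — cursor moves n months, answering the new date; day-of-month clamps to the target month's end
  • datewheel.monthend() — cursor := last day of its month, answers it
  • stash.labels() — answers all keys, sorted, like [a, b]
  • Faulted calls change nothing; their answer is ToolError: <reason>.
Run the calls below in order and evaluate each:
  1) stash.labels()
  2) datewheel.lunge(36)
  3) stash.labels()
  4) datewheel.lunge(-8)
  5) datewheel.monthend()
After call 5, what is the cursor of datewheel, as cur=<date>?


% 1. stash.labels() -> []
% 2. datewheel.lunge(36) -> 1708-02-05
% 3. stash.labels() -> []
% 4. datewheel.lunge(-8) -> 1707-06-05
% 5. datewheel.monthend() -> 1707-06-30

Answer: cur=1707-06-30


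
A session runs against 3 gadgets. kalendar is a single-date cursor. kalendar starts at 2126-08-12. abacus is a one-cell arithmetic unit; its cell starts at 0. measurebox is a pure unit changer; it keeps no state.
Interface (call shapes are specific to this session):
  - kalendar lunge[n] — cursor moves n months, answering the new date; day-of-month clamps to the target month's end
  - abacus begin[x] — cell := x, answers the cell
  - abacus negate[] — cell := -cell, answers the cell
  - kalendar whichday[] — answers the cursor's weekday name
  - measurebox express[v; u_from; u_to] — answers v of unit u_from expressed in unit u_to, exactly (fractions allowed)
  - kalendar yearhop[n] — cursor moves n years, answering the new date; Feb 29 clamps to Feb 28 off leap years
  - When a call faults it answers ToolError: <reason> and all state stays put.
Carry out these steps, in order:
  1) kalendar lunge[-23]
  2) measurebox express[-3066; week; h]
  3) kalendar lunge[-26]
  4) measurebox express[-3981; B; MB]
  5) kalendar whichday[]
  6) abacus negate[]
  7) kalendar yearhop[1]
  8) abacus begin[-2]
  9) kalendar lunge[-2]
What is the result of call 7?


Answer: 2123-07-12

Derivation:
Calling kalendar lunge passing n→-23, — result: 2124-09-12.
Then measurebox express passing v→-3066, u_from→week, u_to→h, and observe -515088.
I use kalendar lunge passing n→-26: 2122-07-12.
I call measurebox express passing v→-3981, u_from→B, u_to→MB, which returns -3981/1000000.
Then kalendar whichday, and observe Sunday.
Now I run abacus negate(), which returns 0.
I invoke kalendar yearhop passing n→1, and observe 2123-07-12.
Now I run abacus begin passing x→-2, — result: -2.
I use kalendar lunge passing n→-2, and see 2123-05-12.


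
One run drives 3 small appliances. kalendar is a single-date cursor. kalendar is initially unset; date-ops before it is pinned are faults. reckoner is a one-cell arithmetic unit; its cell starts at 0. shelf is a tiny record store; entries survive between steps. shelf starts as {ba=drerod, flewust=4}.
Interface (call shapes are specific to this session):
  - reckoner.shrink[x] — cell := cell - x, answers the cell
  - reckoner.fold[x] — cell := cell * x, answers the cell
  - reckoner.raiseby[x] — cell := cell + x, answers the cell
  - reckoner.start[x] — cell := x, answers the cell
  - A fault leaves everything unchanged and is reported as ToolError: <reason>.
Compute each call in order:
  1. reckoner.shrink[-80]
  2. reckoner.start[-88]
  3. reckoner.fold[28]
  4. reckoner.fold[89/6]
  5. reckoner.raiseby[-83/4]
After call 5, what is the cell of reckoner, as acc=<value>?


·→ reckoner.shrink(-80)
·← 80
·→ reckoner.start(-88)
·← -88
·→ reckoner.fold(28)
·← -2464
·→ reckoner.fold(89/6)
·← -109648/3
·→ reckoner.raiseby(-83/4)
·← -438841/12

Answer: acc=-438841/12


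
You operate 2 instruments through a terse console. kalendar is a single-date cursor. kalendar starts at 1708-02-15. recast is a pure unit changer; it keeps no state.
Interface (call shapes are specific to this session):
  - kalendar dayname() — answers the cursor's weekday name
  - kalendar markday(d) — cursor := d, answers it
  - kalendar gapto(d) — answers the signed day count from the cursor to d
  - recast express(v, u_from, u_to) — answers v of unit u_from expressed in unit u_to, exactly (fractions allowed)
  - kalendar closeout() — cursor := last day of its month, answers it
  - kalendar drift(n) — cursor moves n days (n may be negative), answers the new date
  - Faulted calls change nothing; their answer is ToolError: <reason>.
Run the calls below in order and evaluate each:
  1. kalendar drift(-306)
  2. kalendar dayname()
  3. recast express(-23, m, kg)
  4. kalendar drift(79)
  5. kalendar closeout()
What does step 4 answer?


Answer: 1707-07-03

Derivation:
-> kalendar drift(n='-306')
<- 1707-04-15
-> kalendar dayname()
<- Friday
-> recast express(v='-23', u_from='m', u_to='kg')
<- ToolError: incompatible units
-> kalendar drift(n='79')
<- 1707-07-03
-> kalendar closeout()
<- 1707-07-31


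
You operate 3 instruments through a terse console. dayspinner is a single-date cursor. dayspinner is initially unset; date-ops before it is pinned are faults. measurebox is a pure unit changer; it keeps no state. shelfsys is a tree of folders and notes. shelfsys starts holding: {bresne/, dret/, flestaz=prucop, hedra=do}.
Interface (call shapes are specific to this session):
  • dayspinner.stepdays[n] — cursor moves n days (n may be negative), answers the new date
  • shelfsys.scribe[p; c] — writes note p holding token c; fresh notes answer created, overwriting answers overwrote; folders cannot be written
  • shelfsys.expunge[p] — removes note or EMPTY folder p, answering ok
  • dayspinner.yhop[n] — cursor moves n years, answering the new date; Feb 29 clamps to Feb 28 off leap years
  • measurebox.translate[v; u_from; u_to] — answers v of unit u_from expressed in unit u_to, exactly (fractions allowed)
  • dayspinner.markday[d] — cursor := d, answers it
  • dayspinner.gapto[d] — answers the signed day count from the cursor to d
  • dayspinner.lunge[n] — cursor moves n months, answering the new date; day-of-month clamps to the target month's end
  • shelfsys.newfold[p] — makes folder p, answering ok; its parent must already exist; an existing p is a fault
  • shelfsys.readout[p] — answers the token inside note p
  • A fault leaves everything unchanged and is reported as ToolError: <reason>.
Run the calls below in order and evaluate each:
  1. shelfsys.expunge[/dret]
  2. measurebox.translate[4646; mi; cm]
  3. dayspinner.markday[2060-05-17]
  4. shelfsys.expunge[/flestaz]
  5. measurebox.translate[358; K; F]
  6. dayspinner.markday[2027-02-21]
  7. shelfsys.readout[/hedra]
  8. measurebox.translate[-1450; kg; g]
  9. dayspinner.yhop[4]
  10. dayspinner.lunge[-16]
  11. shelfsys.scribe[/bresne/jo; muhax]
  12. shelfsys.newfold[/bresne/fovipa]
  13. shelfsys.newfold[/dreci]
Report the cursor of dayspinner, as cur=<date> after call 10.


·→ shelfsys.expunge(p: /dret)
·← ok
·→ measurebox.translate(v: 4646, u_from: mi, u_to: cm)
·← 3738506112/5
·→ dayspinner.markday(d: 2060-05-17)
·← 2060-05-17
·→ shelfsys.expunge(p: /flestaz)
·← ok
·→ measurebox.translate(v: 358, u_from: K, u_to: F)
·← 18473/100
·→ dayspinner.markday(d: 2027-02-21)
·← 2027-02-21
·→ shelfsys.readout(p: /hedra)
·← do
·→ measurebox.translate(v: -1450, u_from: kg, u_to: g)
·← -1450000
·→ dayspinner.yhop(n: 4)
·← 2031-02-21
·→ dayspinner.lunge(n: -16)
·← 2029-10-21
·→ shelfsys.scribe(p: /bresne/jo, c: muhax)
·← created
·→ shelfsys.newfold(p: /bresne/fovipa)
·← ok
·→ shelfsys.newfold(p: /dreci)
·← ok

Answer: cur=2029-10-21


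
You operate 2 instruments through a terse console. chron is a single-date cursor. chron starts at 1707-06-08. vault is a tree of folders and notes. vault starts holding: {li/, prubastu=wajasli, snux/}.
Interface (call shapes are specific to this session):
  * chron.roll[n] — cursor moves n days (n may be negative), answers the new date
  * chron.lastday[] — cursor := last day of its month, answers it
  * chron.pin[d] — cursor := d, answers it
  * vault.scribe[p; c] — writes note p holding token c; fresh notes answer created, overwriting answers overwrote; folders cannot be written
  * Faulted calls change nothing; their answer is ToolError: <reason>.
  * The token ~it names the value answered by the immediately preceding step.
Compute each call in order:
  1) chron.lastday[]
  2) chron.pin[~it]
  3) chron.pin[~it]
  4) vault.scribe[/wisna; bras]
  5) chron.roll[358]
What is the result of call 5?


Do: chron.lastday[]
See: 1707-06-30
Do: chron.pin[d: ~it]
See: 1707-06-30
Do: chron.pin[d: ~it]
See: 1707-06-30
Do: vault.scribe[p: /wisna; c: bras]
See: created
Do: chron.roll[n: 358]
See: 1708-06-22

Answer: 1708-06-22


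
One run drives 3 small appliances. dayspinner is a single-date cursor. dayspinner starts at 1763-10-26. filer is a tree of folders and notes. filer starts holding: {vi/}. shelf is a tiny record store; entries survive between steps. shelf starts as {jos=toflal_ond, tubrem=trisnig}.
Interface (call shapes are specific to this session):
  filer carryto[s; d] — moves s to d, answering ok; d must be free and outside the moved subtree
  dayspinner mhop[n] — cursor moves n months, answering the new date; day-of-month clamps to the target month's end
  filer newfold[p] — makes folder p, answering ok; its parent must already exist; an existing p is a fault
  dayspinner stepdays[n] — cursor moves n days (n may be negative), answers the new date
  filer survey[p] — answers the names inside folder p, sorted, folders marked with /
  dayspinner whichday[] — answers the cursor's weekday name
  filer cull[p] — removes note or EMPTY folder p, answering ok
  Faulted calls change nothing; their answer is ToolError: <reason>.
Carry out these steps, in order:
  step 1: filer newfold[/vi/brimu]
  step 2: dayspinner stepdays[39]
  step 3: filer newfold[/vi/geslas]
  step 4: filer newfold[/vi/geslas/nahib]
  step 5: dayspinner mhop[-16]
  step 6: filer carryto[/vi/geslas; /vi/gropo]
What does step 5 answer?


==> filer newfold(p: /vi/brimu)
<== ok
==> dayspinner stepdays(n: 39)
<== 1763-12-04
==> filer newfold(p: /vi/geslas)
<== ok
==> filer newfold(p: /vi/geslas/nahib)
<== ok
==> dayspinner mhop(n: -16)
<== 1762-08-04
==> filer carryto(s: /vi/geslas, d: /vi/gropo)
<== ok

Answer: 1762-08-04


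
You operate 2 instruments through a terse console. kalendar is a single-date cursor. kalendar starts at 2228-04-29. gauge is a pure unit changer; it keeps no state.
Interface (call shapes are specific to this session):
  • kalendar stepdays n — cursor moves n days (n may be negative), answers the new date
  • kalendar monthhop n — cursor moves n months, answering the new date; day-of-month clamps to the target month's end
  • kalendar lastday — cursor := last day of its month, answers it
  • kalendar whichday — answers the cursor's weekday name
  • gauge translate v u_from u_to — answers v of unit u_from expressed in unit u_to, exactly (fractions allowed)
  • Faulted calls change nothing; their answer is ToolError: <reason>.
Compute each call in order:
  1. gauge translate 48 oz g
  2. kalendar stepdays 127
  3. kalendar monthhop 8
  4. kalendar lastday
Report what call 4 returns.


Answer: 2229-05-31

Derivation:
$ gauge translate 48 oz g
:: 136077711/100000
$ kalendar stepdays 127
:: 2228-09-03
$ kalendar monthhop 8
:: 2229-05-03
$ kalendar lastday
:: 2229-05-31


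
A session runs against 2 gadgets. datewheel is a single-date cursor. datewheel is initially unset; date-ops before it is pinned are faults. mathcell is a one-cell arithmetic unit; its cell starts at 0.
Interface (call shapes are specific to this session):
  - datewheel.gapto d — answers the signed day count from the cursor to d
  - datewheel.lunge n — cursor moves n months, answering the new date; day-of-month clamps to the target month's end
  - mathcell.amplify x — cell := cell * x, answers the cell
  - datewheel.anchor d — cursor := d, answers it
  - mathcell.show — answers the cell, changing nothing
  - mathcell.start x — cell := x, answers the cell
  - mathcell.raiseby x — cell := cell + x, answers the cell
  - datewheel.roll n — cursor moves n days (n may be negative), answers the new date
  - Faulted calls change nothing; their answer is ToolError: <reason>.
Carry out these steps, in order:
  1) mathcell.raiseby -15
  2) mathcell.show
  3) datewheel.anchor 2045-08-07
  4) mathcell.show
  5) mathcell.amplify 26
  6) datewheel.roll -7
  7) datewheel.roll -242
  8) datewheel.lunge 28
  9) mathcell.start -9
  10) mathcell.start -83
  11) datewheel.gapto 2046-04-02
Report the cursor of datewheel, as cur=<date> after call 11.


% mathcell.raiseby x='-15'
:: -15
% mathcell.show
:: -15
% datewheel.anchor d='2045-08-07'
:: 2045-08-07
% mathcell.show
:: -15
% mathcell.amplify x='26'
:: -390
% datewheel.roll n='-7'
:: 2045-07-31
% datewheel.roll n='-242'
:: 2044-12-01
% datewheel.lunge n='28'
:: 2047-04-01
% mathcell.start x='-9'
:: -9
% mathcell.start x='-83'
:: -83
% datewheel.gapto d='2046-04-02'
:: -364

Answer: cur=2047-04-01


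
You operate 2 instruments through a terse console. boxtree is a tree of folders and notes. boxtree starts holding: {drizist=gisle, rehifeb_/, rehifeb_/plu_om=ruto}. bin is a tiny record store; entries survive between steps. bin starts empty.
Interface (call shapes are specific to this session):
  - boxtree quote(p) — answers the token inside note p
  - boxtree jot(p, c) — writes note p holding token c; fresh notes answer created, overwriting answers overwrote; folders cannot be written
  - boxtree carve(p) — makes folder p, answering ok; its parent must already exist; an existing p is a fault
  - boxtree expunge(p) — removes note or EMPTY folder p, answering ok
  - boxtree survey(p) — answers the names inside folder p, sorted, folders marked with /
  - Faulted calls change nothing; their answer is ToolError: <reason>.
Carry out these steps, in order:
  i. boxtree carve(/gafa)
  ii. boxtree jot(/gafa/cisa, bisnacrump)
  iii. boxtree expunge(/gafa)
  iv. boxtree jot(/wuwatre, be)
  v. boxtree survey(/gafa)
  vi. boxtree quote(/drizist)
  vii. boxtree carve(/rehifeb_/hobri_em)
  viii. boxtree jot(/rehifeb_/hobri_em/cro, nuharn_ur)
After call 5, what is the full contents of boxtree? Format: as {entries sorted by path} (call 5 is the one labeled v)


Answer: {drizist=gisle, gafa/, gafa/cisa=bisnacrump, rehifeb_/, rehifeb_/plu_om=ruto, wuwatre=be}

Derivation:
Step: boxtree carve[p→/gafa]
Result: ok
Step: boxtree jot[p→/gafa/cisa; c→bisnacrump]
Result: created
Step: boxtree expunge[p→/gafa]
Result: ToolError: not empty
Step: boxtree jot[p→/wuwatre; c→be]
Result: created
Step: boxtree survey[p→/gafa]
Result: [cisa]
Step: boxtree quote[p→/drizist]
Result: gisle
Step: boxtree carve[p→/rehifeb_/hobri_em]
Result: ok
Step: boxtree jot[p→/rehifeb_/hobri_em/cro; c→nuharn_ur]
Result: created


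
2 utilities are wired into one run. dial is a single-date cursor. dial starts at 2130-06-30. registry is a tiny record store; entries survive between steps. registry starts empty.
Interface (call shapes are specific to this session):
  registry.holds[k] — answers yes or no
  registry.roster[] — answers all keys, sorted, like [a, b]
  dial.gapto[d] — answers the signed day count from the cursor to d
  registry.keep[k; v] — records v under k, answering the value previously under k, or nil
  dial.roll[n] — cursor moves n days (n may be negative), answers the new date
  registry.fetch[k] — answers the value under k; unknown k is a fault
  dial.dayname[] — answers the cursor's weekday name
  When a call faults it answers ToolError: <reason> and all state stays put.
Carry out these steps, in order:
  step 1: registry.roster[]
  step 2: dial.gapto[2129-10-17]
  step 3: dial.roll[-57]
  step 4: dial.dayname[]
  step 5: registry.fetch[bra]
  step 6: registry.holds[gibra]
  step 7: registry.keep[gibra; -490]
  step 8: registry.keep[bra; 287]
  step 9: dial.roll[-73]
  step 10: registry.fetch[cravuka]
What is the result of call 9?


Answer: 2130-02-20

Derivation:
! 1. registry.roster() ~> []
! 2. dial.gapto(d: 2129-10-17) ~> -256
! 3. dial.roll(n: -57) ~> 2130-05-04
! 4. dial.dayname() ~> Thursday
! 5. registry.fetch(k: bra) ~> ToolError: no such key bra
! 6. registry.holds(k: gibra) ~> no
! 7. registry.keep(k: gibra, v: -490) ~> nil
! 8. registry.keep(k: bra, v: 287) ~> nil
! 9. dial.roll(n: -73) ~> 2130-02-20
! 10. registry.fetch(k: cravuka) ~> ToolError: no such key cravuka


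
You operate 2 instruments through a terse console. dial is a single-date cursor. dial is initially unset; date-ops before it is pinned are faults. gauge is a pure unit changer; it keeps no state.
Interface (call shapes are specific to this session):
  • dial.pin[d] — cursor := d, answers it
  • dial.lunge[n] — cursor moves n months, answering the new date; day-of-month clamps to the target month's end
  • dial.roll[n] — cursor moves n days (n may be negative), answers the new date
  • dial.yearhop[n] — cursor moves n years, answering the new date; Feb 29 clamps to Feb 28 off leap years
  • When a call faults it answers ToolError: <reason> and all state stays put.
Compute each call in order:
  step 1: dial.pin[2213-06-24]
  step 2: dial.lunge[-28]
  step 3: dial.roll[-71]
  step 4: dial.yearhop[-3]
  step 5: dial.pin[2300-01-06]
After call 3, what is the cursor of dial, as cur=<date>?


Answer: cur=2210-12-15

Derivation:
Now I run dial.pin using d='2213-06-24', → 2213-06-24.
I run dial.lunge using n='-28', which returns 2211-02-24.
Then dial.roll using n='-71', → 2210-12-15.
Invoking dial.yearhop using n='-3', — result: 2207-12-15.
I use dial.pin using d='2300-01-06', → 2300-01-06.


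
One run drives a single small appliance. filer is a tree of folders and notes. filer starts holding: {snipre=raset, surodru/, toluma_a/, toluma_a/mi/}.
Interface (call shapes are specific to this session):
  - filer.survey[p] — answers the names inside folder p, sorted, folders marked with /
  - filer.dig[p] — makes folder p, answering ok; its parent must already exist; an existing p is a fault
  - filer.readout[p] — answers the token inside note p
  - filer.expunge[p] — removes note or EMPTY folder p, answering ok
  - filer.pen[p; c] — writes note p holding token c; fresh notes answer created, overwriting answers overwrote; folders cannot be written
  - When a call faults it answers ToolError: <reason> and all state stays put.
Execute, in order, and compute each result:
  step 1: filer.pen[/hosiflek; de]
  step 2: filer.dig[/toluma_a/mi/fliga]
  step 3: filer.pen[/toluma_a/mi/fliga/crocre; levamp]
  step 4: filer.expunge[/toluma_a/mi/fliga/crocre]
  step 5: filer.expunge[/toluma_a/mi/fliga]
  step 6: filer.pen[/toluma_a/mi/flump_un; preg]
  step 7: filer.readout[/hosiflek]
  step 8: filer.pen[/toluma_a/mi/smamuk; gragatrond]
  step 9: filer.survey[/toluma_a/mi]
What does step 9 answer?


Answer: [flump_un, smamuk]

Derivation:
% 1. filer.pen(/hosiflek, de) : created
% 2. filer.dig(/toluma_a/mi/fliga) : ok
% 3. filer.pen(/toluma_a/mi/fliga/crocre, levamp) : created
% 4. filer.expunge(/toluma_a/mi/fliga/crocre) : ok
% 5. filer.expunge(/toluma_a/mi/fliga) : ok
% 6. filer.pen(/toluma_a/mi/flump_un, preg) : created
% 7. filer.readout(/hosiflek) : de
% 8. filer.pen(/toluma_a/mi/smamuk, gragatrond) : created
% 9. filer.survey(/toluma_a/mi) : [flump_un, smamuk]


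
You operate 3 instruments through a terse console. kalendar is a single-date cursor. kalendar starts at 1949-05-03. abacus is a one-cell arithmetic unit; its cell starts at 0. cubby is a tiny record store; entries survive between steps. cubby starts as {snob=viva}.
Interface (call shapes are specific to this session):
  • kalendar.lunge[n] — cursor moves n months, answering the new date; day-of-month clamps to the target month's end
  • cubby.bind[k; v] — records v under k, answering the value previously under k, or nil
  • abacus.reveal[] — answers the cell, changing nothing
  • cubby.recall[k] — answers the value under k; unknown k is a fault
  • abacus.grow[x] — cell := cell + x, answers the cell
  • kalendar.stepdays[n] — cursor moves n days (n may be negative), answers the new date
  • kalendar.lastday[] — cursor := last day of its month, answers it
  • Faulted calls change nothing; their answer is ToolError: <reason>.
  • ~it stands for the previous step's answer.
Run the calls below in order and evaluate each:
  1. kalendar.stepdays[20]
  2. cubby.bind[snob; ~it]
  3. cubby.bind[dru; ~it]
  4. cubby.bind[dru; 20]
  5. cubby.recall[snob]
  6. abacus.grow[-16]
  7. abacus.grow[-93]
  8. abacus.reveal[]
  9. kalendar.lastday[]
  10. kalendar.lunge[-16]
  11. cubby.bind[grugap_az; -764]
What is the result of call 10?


-> kalendar.stepdays(n=20)
<- 1949-05-23
-> cubby.bind(k=snob, v=~it)
<- viva
-> cubby.bind(k=dru, v=~it)
<- nil
-> cubby.bind(k=dru, v=20)
<- viva
-> cubby.recall(k=snob)
<- 1949-05-23
-> abacus.grow(x=-16)
<- -16
-> abacus.grow(x=-93)
<- -109
-> abacus.reveal()
<- -109
-> kalendar.lastday()
<- 1949-05-31
-> kalendar.lunge(n=-16)
<- 1948-01-31
-> cubby.bind(k=grugap_az, v=-764)
<- nil

Answer: 1948-01-31


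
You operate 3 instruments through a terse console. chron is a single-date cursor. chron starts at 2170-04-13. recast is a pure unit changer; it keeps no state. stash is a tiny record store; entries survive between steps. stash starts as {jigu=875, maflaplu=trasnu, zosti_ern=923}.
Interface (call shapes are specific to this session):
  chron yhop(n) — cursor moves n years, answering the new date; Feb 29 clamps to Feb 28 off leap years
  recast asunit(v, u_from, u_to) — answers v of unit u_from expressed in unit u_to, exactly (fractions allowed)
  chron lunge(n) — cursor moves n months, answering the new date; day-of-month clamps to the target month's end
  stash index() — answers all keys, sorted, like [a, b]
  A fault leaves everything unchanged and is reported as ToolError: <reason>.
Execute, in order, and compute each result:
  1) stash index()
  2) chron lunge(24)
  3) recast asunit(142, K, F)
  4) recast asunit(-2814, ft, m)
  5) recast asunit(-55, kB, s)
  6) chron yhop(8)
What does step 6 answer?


Step: stash index[]
Result: [jigu, maflaplu, zosti_ern]
Step: chron lunge[n='24']
Result: 2172-04-13
Step: recast asunit[v='142'; u_from='K'; u_to='F']
Result: -20407/100
Step: recast asunit[v='-2814'; u_from='ft'; u_to='m']
Result: -536067/625
Step: recast asunit[v='-55'; u_from='kB'; u_to='s']
Result: ToolError: incompatible units
Step: chron yhop[n='8']
Result: 2180-04-13

Answer: 2180-04-13


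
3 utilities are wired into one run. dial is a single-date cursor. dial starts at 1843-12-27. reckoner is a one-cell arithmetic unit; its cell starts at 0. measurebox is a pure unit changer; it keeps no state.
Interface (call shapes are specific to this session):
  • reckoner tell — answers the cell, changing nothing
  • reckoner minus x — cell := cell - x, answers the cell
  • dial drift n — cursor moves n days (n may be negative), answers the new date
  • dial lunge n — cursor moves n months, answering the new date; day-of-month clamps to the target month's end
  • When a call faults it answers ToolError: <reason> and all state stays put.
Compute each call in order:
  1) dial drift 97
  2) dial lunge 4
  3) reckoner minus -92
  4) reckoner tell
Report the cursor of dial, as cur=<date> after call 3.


~$ dial drift n=97
:: 1844-04-02
~$ dial lunge n=4
:: 1844-08-02
~$ reckoner minus x=-92
:: 92
~$ reckoner tell
:: 92

Answer: cur=1844-08-02


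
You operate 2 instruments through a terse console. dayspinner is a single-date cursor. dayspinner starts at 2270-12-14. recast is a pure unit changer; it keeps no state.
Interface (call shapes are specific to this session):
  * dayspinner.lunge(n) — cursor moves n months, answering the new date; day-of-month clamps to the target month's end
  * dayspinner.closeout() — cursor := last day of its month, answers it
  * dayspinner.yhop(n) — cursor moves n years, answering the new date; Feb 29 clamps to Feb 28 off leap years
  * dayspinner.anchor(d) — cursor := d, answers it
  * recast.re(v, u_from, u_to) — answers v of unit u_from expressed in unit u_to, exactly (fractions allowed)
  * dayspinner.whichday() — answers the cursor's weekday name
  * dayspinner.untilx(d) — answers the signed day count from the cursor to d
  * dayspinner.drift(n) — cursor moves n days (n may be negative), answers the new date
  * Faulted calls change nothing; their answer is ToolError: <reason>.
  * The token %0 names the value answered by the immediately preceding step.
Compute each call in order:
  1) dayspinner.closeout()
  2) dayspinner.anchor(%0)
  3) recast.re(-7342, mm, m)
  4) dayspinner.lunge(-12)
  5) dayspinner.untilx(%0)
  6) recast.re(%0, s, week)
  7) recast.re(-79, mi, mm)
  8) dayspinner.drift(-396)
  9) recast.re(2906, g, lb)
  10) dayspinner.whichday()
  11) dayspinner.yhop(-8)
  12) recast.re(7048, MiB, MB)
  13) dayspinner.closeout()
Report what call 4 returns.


Answer: 2269-12-31

Derivation:
>> dayspinner.closeout()
<< 2270-12-31
>> dayspinner.anchor(d='%0')
<< 2270-12-31
>> recast.re(v='-7342', u_from='mm', u_to='m')
<< -3671/500
>> dayspinner.lunge(n='-12')
<< 2269-12-31
>> dayspinner.untilx(d='%0')
<< 0
>> recast.re(v='%0', u_from='s', u_to='week')
<< 0
>> recast.re(v='-79', u_from='mi', u_to='mm')
<< -127138176
>> dayspinner.drift(n='-396')
<< 2268-11-30
>> recast.re(v='2906', u_from='g', u_to='lb')
<< 290600000/45359237
>> dayspinner.whichday()
<< Monday
>> dayspinner.yhop(n='-8')
<< 2260-11-30
>> recast.re(v='7048', u_from='MiB', u_to='MB')
<< 115474432/15625
>> dayspinner.closeout()
<< 2260-11-30


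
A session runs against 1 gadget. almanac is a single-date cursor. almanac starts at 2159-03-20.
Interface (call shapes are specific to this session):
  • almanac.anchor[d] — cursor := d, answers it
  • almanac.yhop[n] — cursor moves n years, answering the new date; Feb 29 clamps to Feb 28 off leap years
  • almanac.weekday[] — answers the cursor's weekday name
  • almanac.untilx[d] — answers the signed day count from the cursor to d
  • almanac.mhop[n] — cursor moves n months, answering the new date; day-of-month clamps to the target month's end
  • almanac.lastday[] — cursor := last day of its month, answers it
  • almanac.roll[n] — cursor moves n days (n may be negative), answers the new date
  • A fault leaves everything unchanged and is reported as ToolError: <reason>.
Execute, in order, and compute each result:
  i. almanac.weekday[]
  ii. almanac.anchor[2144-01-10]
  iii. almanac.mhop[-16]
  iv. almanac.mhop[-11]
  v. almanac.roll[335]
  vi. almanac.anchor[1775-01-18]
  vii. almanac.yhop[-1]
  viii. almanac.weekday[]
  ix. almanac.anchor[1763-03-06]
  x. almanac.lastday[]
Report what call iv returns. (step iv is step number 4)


Answer: 2141-10-10

Derivation:
! 1. almanac.weekday() == Tuesday
! 2. almanac.anchor(d=2144-01-10) == 2144-01-10
! 3. almanac.mhop(n=-16) == 2142-09-10
! 4. almanac.mhop(n=-11) == 2141-10-10
! 5. almanac.roll(n=335) == 2142-09-10
! 6. almanac.anchor(d=1775-01-18) == 1775-01-18
! 7. almanac.yhop(n=-1) == 1774-01-18
! 8. almanac.weekday() == Tuesday
! 9. almanac.anchor(d=1763-03-06) == 1763-03-06
! 10. almanac.lastday() == 1763-03-31


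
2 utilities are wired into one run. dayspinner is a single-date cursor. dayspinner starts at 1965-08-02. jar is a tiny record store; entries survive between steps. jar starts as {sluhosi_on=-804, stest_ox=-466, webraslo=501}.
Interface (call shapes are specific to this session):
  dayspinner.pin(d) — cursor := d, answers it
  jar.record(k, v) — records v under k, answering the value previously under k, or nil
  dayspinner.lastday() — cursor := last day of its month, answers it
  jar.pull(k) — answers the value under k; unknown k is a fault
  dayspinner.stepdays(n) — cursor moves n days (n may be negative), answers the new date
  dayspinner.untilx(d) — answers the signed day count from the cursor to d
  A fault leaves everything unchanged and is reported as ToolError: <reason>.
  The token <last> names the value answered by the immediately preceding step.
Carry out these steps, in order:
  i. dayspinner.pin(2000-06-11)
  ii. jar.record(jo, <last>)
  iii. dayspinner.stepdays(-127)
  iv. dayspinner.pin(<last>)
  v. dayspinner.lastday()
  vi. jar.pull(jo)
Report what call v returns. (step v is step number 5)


Answer: 2000-02-29

Derivation:
Act: dayspinner.pin[d: 2000-06-11]
Obs: 2000-06-11
Act: jar.record[k: jo; v: <last>]
Obs: nil
Act: dayspinner.stepdays[n: -127]
Obs: 2000-02-05
Act: dayspinner.pin[d: <last>]
Obs: 2000-02-05
Act: dayspinner.lastday[]
Obs: 2000-02-29
Act: jar.pull[k: jo]
Obs: 2000-06-11


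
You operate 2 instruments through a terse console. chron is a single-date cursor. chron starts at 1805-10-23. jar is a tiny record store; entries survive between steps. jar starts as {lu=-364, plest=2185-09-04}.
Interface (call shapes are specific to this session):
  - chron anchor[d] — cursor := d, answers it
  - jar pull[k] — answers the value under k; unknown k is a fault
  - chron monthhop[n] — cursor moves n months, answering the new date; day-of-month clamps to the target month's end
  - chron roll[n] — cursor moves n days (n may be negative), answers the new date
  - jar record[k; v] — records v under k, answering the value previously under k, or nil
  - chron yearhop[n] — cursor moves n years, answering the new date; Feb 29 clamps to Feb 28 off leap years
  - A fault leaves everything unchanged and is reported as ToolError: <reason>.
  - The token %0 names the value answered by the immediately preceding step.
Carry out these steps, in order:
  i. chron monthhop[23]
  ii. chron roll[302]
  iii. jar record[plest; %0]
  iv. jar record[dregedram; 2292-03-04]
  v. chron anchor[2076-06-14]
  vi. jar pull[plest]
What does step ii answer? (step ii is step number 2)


Step: chron monthhop[23]
Result: 1807-09-23
Step: chron roll[302]
Result: 1808-07-21
Step: jar record[plest; %0]
Result: 2185-09-04
Step: jar record[dregedram; 2292-03-04]
Result: nil
Step: chron anchor[2076-06-14]
Result: 2076-06-14
Step: jar pull[plest]
Result: 1808-07-21

Answer: 1808-07-21


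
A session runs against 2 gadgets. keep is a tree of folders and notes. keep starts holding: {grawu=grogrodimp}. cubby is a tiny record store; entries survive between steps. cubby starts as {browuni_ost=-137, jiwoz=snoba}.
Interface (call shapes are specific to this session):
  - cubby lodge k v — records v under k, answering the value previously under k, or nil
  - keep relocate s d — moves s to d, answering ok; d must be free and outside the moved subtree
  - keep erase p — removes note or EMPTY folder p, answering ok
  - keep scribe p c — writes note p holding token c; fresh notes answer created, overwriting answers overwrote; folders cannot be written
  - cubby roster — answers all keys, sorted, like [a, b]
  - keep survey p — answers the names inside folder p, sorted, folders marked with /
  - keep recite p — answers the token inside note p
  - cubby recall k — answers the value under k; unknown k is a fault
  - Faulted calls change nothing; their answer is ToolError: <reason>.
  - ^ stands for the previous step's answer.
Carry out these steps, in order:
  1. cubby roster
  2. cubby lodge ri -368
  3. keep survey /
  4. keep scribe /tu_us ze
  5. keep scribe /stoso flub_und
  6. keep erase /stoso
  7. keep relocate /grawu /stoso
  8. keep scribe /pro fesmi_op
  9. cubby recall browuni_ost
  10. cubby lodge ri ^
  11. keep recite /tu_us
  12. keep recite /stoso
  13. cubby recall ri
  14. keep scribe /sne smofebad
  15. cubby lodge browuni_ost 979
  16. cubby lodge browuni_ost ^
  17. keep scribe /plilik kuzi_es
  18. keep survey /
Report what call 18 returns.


CALL cubby roster[]
RET  [browuni_ost, jiwoz]
CALL cubby lodge[k=ri; v=-368]
RET  nil
CALL keep survey[p=/]
RET  [grawu]
CALL keep scribe[p=/tu_us; c=ze]
RET  created
CALL keep scribe[p=/stoso; c=flub_und]
RET  created
CALL keep erase[p=/stoso]
RET  ok
CALL keep relocate[s=/grawu; d=/stoso]
RET  ok
CALL keep scribe[p=/pro; c=fesmi_op]
RET  created
CALL cubby recall[k=browuni_ost]
RET  -137
CALL cubby lodge[k=ri; v=^]
RET  -368
CALL keep recite[p=/tu_us]
RET  ze
CALL keep recite[p=/stoso]
RET  grogrodimp
CALL cubby recall[k=ri]
RET  -137
CALL keep scribe[p=/sne; c=smofebad]
RET  created
CALL cubby lodge[k=browuni_ost; v=979]
RET  -137
CALL cubby lodge[k=browuni_ost; v=^]
RET  979
CALL keep scribe[p=/plilik; c=kuzi_es]
RET  created
CALL keep survey[p=/]
RET  [plilik, pro, sne, stoso, tu_us]

Answer: [plilik, pro, sne, stoso, tu_us]


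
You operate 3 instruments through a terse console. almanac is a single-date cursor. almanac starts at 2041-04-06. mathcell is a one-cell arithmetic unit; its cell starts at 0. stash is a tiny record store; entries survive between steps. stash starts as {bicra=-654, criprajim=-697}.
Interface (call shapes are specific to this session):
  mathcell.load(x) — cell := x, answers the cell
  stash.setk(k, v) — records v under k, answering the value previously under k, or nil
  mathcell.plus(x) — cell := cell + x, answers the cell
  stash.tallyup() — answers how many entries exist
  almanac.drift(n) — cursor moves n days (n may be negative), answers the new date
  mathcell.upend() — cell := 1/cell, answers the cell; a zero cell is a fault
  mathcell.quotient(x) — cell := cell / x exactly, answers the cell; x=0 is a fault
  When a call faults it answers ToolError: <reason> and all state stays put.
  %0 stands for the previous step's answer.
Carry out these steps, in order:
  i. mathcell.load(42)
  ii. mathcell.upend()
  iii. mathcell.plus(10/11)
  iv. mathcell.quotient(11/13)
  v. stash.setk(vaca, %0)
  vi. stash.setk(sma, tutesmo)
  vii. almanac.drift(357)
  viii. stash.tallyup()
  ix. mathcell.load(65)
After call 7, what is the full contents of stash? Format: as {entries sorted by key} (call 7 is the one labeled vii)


// 1. mathcell.load(x: 42) ~> 42
// 2. mathcell.upend() ~> 1/42
// 3. mathcell.plus(x: 10/11) ~> 431/462
// 4. mathcell.quotient(x: 11/13) ~> 5603/5082
// 5. stash.setk(k: vaca, v: %0) ~> nil
// 6. stash.setk(k: sma, v: tutesmo) ~> nil
// 7. almanac.drift(n: 357) ~> 2042-03-29
// 8. stash.tallyup() ~> 4
// 9. mathcell.load(x: 65) ~> 65

Answer: {bicra=-654, criprajim=-697, sma=tutesmo, vaca=5603/5082}


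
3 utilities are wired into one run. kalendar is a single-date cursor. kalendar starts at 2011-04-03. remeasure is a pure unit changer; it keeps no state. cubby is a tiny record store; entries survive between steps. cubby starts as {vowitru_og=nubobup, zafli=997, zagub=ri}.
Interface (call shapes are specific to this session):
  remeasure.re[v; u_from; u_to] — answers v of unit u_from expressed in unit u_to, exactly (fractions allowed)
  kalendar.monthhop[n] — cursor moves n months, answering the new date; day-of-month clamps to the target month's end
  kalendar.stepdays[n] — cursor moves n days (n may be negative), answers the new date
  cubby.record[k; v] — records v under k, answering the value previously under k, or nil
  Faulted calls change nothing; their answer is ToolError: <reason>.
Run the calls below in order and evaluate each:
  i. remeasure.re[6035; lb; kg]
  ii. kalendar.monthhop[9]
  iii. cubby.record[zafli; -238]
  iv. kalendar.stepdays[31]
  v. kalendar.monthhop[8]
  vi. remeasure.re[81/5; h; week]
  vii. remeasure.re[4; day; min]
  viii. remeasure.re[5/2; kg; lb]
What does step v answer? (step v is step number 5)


Answer: 2012-10-03

Derivation:
~$ remeasure.re 6035 lb kg
:: 54748599059/20000000
~$ kalendar.monthhop 9
:: 2012-01-03
~$ cubby.record zafli -238
:: 997
~$ kalendar.stepdays 31
:: 2012-02-03
~$ kalendar.monthhop 8
:: 2012-10-03
~$ remeasure.re 81/5 h week
:: 27/280
~$ remeasure.re 4 day min
:: 5760
~$ remeasure.re 5/2 kg lb
:: 250000000/45359237


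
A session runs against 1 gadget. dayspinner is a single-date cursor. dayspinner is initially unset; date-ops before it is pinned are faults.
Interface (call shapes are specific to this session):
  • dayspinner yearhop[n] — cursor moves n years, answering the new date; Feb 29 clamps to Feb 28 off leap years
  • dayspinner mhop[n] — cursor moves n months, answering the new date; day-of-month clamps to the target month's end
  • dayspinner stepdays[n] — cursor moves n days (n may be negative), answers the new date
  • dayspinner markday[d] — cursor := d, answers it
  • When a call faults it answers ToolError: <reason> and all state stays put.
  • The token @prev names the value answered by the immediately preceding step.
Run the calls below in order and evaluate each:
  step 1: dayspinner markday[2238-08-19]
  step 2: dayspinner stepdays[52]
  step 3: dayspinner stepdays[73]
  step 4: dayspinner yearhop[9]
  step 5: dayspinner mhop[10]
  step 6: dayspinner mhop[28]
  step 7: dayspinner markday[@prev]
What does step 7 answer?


Answer: 2251-02-22

Derivation:
→ dayspinner markday(2238-08-19)
← 2238-08-19
→ dayspinner stepdays(52)
← 2238-10-10
→ dayspinner stepdays(73)
← 2238-12-22
→ dayspinner yearhop(9)
← 2247-12-22
→ dayspinner mhop(10)
← 2248-10-22
→ dayspinner mhop(28)
← 2251-02-22
→ dayspinner markday(@prev)
← 2251-02-22


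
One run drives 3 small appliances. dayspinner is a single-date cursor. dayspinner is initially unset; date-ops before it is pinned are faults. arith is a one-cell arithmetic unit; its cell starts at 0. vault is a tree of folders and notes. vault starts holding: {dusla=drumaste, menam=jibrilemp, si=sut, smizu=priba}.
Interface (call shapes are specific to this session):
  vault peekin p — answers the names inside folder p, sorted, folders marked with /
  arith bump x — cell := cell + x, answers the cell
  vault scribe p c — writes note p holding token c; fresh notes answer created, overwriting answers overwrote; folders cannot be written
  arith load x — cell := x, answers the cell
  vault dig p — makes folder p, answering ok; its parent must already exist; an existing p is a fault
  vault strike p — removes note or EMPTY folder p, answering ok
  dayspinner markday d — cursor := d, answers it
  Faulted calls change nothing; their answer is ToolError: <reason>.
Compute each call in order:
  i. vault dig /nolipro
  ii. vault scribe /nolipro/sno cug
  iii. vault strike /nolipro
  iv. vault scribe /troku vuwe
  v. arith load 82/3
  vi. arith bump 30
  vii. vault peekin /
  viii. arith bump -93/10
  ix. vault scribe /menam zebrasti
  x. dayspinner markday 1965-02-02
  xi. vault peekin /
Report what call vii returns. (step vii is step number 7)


CALL vault dig[/nolipro]
RET  ok
CALL vault scribe[/nolipro/sno; cug]
RET  created
CALL vault strike[/nolipro]
RET  ToolError: not empty
CALL vault scribe[/troku; vuwe]
RET  created
CALL arith load[82/3]
RET  82/3
CALL arith bump[30]
RET  172/3
CALL vault peekin[/]
RET  [dusla, menam, nolipro/, si, smizu, troku]
CALL arith bump[-93/10]
RET  1441/30
CALL vault scribe[/menam; zebrasti]
RET  overwrote
CALL dayspinner markday[1965-02-02]
RET  1965-02-02
CALL vault peekin[/]
RET  [dusla, menam, nolipro/, si, smizu, troku]

Answer: [dusla, menam, nolipro/, si, smizu, troku]
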